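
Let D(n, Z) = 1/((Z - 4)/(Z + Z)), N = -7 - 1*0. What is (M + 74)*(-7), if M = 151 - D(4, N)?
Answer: -17227/11 ≈ -1566.1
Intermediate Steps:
N = -7 (N = -7 + 0 = -7)
D(n, Z) = 2*Z/(-4 + Z) (D(n, Z) = 1/((-4 + Z)/((2*Z))) = 1/((-4 + Z)*(1/(2*Z))) = 1/((-4 + Z)/(2*Z)) = 2*Z/(-4 + Z))
M = 1647/11 (M = 151 - 2*(-7)/(-4 - 7) = 151 - 2*(-7)/(-11) = 151 - 2*(-7)*(-1)/11 = 151 - 1*14/11 = 151 - 14/11 = 1647/11 ≈ 149.73)
(M + 74)*(-7) = (1647/11 + 74)*(-7) = (2461/11)*(-7) = -17227/11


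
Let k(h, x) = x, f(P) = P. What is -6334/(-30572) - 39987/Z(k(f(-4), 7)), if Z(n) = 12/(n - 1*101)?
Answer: 2394029938/7643 ≈ 3.1323e+5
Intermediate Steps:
Z(n) = 12/(-101 + n) (Z(n) = 12/(n - 101) = 12/(-101 + n))
-6334/(-30572) - 39987/Z(k(f(-4), 7)) = -6334/(-30572) - 39987/(12/(-101 + 7)) = -6334*(-1/30572) - 39987/(12/(-94)) = 3167/15286 - 39987/(12*(-1/94)) = 3167/15286 - 39987/(-6/47) = 3167/15286 - 39987*(-47/6) = 3167/15286 + 626463/2 = 2394029938/7643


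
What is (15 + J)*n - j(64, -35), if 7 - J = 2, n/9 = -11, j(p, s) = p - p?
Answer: -1980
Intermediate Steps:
j(p, s) = 0
n = -99 (n = 9*(-11) = -99)
J = 5 (J = 7 - 1*2 = 7 - 2 = 5)
(15 + J)*n - j(64, -35) = (15 + 5)*(-99) - 1*0 = 20*(-99) + 0 = -1980 + 0 = -1980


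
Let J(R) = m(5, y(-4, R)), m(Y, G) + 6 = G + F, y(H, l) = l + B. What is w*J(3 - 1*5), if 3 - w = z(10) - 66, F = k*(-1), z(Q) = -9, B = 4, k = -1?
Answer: -234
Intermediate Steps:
F = 1 (F = -1*(-1) = 1)
y(H, l) = 4 + l (y(H, l) = l + 4 = 4 + l)
w = 78 (w = 3 - (-9 - 66) = 3 - 1*(-75) = 3 + 75 = 78)
m(Y, G) = -5 + G (m(Y, G) = -6 + (G + 1) = -6 + (1 + G) = -5 + G)
J(R) = -1 + R (J(R) = -5 + (4 + R) = -1 + R)
w*J(3 - 1*5) = 78*(-1 + (3 - 1*5)) = 78*(-1 + (3 - 5)) = 78*(-1 - 2) = 78*(-3) = -234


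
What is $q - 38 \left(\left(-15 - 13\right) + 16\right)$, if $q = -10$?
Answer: $446$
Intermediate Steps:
$q - 38 \left(\left(-15 - 13\right) + 16\right) = -10 - 38 \left(\left(-15 - 13\right) + 16\right) = -10 - 38 \left(-28 + 16\right) = -10 - -456 = -10 + 456 = 446$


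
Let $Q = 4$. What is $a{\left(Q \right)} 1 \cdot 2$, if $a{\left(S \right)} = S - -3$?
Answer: $14$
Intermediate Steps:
$a{\left(S \right)} = 3 + S$ ($a{\left(S \right)} = S + 3 = 3 + S$)
$a{\left(Q \right)} 1 \cdot 2 = \left(3 + 4\right) 1 \cdot 2 = 7 \cdot 1 \cdot 2 = 7 \cdot 2 = 14$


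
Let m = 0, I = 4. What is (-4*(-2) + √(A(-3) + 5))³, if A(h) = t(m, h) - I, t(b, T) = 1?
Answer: (8 + √2)³ ≈ 834.36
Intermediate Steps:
A(h) = -3 (A(h) = 1 - 1*4 = 1 - 4 = -3)
(-4*(-2) + √(A(-3) + 5))³ = (-4*(-2) + √(-3 + 5))³ = (8 + √2)³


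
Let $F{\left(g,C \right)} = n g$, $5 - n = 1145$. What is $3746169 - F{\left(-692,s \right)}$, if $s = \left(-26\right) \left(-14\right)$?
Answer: $2957289$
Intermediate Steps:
$n = -1140$ ($n = 5 - 1145 = -1140$)
$s = 364$
$F{\left(g,C \right)} = - 1140 g$
$3746169 - F{\left(-692,s \right)} = 3746169 - \left(-1140\right) \left(-692\right) = 3746169 - 788880 = 2957289$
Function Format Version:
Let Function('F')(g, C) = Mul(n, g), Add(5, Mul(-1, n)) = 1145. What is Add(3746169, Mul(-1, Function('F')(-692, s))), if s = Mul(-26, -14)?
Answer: 2957289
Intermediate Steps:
n = -1140 (n = Add(5, Mul(-1, 1145)) = Add(5, -1145) = -1140)
s = 364
Function('F')(g, C) = Mul(-1140, g)
Add(3746169, Mul(-1, Function('F')(-692, s))) = Add(3746169, Mul(-1, Mul(-1140, -692))) = Add(3746169, Mul(-1, 788880)) = Add(3746169, -788880) = 2957289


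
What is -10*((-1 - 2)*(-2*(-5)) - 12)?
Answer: 420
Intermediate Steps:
-10*((-1 - 2)*(-2*(-5)) - 12) = -10*(-3*10 - 12) = -10*(-30 - 12) = -10*(-42) = 420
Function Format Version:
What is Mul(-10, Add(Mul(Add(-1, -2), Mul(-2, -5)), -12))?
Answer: 420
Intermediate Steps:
Mul(-10, Add(Mul(Add(-1, -2), Mul(-2, -5)), -12)) = Mul(-10, Add(Mul(-3, 10), -12)) = Mul(-10, Add(-30, -12)) = Mul(-10, -42) = 420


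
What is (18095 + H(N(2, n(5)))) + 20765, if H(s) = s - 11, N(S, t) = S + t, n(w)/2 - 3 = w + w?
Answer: 38877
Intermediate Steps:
n(w) = 6 + 4*w (n(w) = 6 + 2*(w + w) = 6 + 2*(2*w) = 6 + 4*w)
H(s) = -11 + s
(18095 + H(N(2, n(5)))) + 20765 = (18095 + (-11 + (2 + (6 + 4*5)))) + 20765 = (18095 + (-11 + (2 + (6 + 20)))) + 20765 = (18095 + (-11 + (2 + 26))) + 20765 = (18095 + (-11 + 28)) + 20765 = (18095 + 17) + 20765 = 18112 + 20765 = 38877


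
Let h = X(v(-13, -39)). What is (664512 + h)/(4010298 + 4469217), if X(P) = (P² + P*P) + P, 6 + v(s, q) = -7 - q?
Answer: 7834/99759 ≈ 0.078529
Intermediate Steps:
v(s, q) = -13 - q (v(s, q) = -6 + (-7 - q) = -13 - q)
X(P) = P + 2*P² (X(P) = (P² + P²) + P = 2*P² + P = P + 2*P²)
h = 1378 (h = (-13 - 1*(-39))*(1 + 2*(-13 - 1*(-39))) = (-13 + 39)*(1 + 2*(-13 + 39)) = 26*(1 + 2*26) = 26*(1 + 52) = 26*53 = 1378)
(664512 + h)/(4010298 + 4469217) = (664512 + 1378)/(4010298 + 4469217) = 665890/8479515 = 665890*(1/8479515) = 7834/99759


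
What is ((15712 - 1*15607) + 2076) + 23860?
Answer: 26041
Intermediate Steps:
((15712 - 1*15607) + 2076) + 23860 = ((15712 - 15607) + 2076) + 23860 = (105 + 2076) + 23860 = 2181 + 23860 = 26041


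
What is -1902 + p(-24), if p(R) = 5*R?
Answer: -2022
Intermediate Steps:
-1902 + p(-24) = -1902 + 5*(-24) = -1902 - 120 = -2022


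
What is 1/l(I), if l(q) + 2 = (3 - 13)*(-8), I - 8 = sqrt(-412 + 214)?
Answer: 1/78 ≈ 0.012821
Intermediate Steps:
I = 8 + 3*I*sqrt(22) (I = 8 + sqrt(-412 + 214) = 8 + sqrt(-198) = 8 + 3*I*sqrt(22) ≈ 8.0 + 14.071*I)
l(q) = 78 (l(q) = -2 + (3 - 13)*(-8) = -2 - 10*(-8) = -2 + 80 = 78)
1/l(I) = 1/78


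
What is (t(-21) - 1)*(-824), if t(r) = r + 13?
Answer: 7416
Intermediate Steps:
t(r) = 13 + r
(t(-21) - 1)*(-824) = ((13 - 21) - 1)*(-824) = (-8 - 1)*(-824) = -9*(-824) = 7416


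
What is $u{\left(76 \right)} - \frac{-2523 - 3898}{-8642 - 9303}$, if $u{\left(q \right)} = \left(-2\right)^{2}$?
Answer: $\frac{65359}{17945} \approx 3.6422$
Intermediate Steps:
$u{\left(q \right)} = 4$
$u{\left(76 \right)} - \frac{-2523 - 3898}{-8642 - 9303} = 4 - \frac{-2523 - 3898}{-8642 - 9303} = 4 - - \frac{6421}{-17945} = 4 - \left(-6421\right) \left(- \frac{1}{17945}\right) = 4 - \frac{6421}{17945} = \frac{65359}{17945}$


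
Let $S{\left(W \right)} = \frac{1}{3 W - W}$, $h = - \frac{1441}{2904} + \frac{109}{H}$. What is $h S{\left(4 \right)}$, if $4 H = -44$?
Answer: $- \frac{2747}{2112} \approx -1.3007$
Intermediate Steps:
$H = -11$ ($H = \frac{1}{4} \left(-44\right) = -11$)
$h = - \frac{2747}{264}$ ($h = - \frac{1441}{2904} + \frac{109}{-11} = \left(-1441\right) \frac{1}{2904} + 109 \left(- \frac{1}{11}\right) = - \frac{131}{264} - \frac{109}{11} = - \frac{2747}{264} \approx -10.405$)
$S{\left(W \right)} = \frac{1}{2 W}$
$h S{\left(4 \right)} = - \frac{2747 \frac{1}{2 \cdot 4}}{264} = - \frac{2747 \cdot \frac{1}{2} \cdot \frac{1}{4}}{264} = \left(- \frac{2747}{264}\right) \frac{1}{8} = - \frac{2747}{2112}$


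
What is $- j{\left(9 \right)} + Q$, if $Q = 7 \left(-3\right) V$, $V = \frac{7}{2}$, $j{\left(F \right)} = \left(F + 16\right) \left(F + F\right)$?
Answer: $- \frac{1047}{2} \approx -523.5$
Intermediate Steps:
$j{\left(F \right)} = 2 F \left(16 + F\right)$ ($j{\left(F \right)} = \left(16 + F\right) 2 F = 2 F \left(16 + F\right)$)
$V = \frac{7}{2}$ ($V = 7 \cdot \frac{1}{2} = \frac{7}{2} \approx 3.5$)
$Q = - \frac{147}{2}$ ($Q = 7 \left(-3\right) \frac{7}{2} = \left(-21\right) \frac{7}{2} = - \frac{147}{2} \approx -73.5$)
$- j{\left(9 \right)} + Q = - 2 \cdot 9 \left(16 + 9\right) - \frac{147}{2} = - 2 \cdot 9 \cdot 25 - \frac{147}{2} = \left(-1\right) 450 - \frac{147}{2} = -450 - \frac{147}{2} = - \frac{1047}{2}$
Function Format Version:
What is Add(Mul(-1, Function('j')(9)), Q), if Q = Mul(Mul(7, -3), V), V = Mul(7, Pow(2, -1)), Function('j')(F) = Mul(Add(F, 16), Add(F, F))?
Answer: Rational(-1047, 2) ≈ -523.50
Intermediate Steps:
Function('j')(F) = Mul(2, F, Add(16, F)) (Function('j')(F) = Mul(Add(16, F), Mul(2, F)) = Mul(2, F, Add(16, F)))
V = Rational(7, 2) (V = Mul(7, Rational(1, 2)) = Rational(7, 2) ≈ 3.5000)
Q = Rational(-147, 2) (Q = Mul(Mul(7, -3), Rational(7, 2)) = Mul(-21, Rational(7, 2)) = Rational(-147, 2) ≈ -73.500)
Add(Mul(-1, Function('j')(9)), Q) = Add(Mul(-1, Mul(2, 9, Add(16, 9))), Rational(-147, 2)) = Add(Mul(-1, Mul(2, 9, 25)), Rational(-147, 2)) = Add(Mul(-1, 450), Rational(-147, 2)) = Add(-450, Rational(-147, 2)) = Rational(-1047, 2)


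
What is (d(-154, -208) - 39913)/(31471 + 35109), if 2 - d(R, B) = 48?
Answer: -39959/66580 ≈ -0.60017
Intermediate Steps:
d(R, B) = -46 (d(R, B) = 2 - 1*48 = 2 - 48 = -46)
(d(-154, -208) - 39913)/(31471 + 35109) = (-46 - 39913)/(31471 + 35109) = -39959/66580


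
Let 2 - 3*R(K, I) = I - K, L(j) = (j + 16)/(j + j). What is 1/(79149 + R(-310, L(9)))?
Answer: 54/4268477 ≈ 1.2651e-5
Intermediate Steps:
L(j) = (16 + j)/(2*j) (L(j) = (16 + j)/((2*j)) = (16 + j)*(1/(2*j)) = (16 + j)/(2*j))
R(K, I) = ⅔ - I/3 + K/3 (R(K, I) = ⅔ - (I - K)/3 = ⅔ + (-I/3 + K/3) = ⅔ - I/3 + K/3)
1/(79149 + R(-310, L(9))) = 1/(79149 + (⅔ - (16 + 9)/(6*9) + (⅓)*(-310))) = 1/(79149 + (⅔ - 25/(6*9) - 310/3)) = 1/(79149 + (⅔ - ⅓*25/18 - 310/3)) = 1/(79149 + (⅔ - 25/54 - 310/3)) = 1/(79149 - 5569/54) = 1/(4268477/54) = 54/4268477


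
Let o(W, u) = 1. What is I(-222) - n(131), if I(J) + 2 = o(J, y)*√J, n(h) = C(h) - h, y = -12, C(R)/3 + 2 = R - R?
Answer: 135 + I*√222 ≈ 135.0 + 14.9*I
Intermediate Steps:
C(R) = -6 (C(R) = -6 + 3*(R - R) = -6 + 3*0 = -6 + 0 = -6)
n(h) = -6 - h
I(J) = -2 + √J (I(J) = -2 + 1*√J = -2 + √J)
I(-222) - n(131) = (-2 + √(-222)) - (-6 - 1*131) = (-2 + I*√222) - (-6 - 131) = (-2 + I*√222) - 1*(-137) = (-2 + I*√222) + 137 = 135 + I*√222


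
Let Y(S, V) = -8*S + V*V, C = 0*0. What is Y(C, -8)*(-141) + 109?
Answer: -8915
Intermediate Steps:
C = 0
Y(S, V) = V² - 8*S (Y(S, V) = -8*S + V² = V² - 8*S)
Y(C, -8)*(-141) + 109 = ((-8)² - 8*0)*(-141) + 109 = (64 + 0)*(-141) + 109 = 64*(-141) + 109 = -9024 + 109 = -8915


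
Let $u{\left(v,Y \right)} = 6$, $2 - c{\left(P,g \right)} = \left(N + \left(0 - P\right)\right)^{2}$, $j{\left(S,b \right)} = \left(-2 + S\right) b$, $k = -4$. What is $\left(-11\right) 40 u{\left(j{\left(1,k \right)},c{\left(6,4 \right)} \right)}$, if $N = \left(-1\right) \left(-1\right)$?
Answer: $-2640$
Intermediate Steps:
$N = 1$
$j{\left(S,b \right)} = b \left(-2 + S\right)$
$c{\left(P,g \right)} = 2 - \left(1 - P\right)^{2}$ ($c{\left(P,g \right)} = 2 - \left(1 + \left(0 - P\right)\right)^{2} = 2 - \left(1 - P\right)^{2}$)
$\left(-11\right) 40 u{\left(j{\left(1,k \right)},c{\left(6,4 \right)} \right)} = \left(-11\right) 40 \cdot 6 = \left(-440\right) 6 = -2640$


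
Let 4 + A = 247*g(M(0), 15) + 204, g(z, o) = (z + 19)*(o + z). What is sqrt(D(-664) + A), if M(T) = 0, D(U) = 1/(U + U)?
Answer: sqrt(7781263197)/332 ≈ 265.70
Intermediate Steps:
D(U) = 1/(2*U)
g(z, o) = (19 + z)*(o + z)
A = 70595 (A = -4 + (247*(0**2 + 19*15 + 19*0 + 15*0) + 204) = -4 + (247*(0 + 285 + 0 + 0) + 204) = -4 + (247*285 + 204) = -4 + (70395 + 204) = -4 + 70599 = 70595)
sqrt(D(-664) + A) = sqrt((1/2)/(-664) + 70595) = sqrt((1/2)*(-1/664) + 70595) = sqrt(-1/1328 + 70595) = sqrt(93750159/1328) = sqrt(7781263197)/332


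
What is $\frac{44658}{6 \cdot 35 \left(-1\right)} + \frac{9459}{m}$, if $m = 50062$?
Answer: $- \frac{372280401}{1752170} \approx -212.47$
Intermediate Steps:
$\frac{44658}{6 \cdot 35 \left(-1\right)} + \frac{9459}{m} = \frac{44658}{6 \cdot 35 \left(-1\right)} + \frac{9459}{50062} = \frac{44658}{210 \left(-1\right)} + 9459 \cdot \frac{1}{50062} = \frac{44658}{-210} + \frac{9459}{50062} = 44658 \left(- \frac{1}{210}\right) + \frac{9459}{50062} = - \frac{7443}{35} + \frac{9459}{50062} = - \frac{372280401}{1752170}$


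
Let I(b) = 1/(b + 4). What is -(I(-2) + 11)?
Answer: -23/2 ≈ -11.500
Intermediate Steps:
I(b) = 1/(4 + b)
-(I(-2) + 11) = -(1/(4 - 2) + 11) = -(1/2 + 11) = -(½ + 11) = -1*23/2 = -23/2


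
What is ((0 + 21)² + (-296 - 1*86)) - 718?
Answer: -659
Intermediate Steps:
((0 + 21)² + (-296 - 1*86)) - 718 = (21² + (-296 - 86)) - 718 = (441 - 382) - 718 = 59 - 718 = -659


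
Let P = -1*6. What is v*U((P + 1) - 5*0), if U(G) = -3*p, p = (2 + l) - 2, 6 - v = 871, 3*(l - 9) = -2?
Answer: 21625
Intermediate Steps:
l = 25/3 (l = 9 + (1/3)*(-2) = 9 - 2/3 = 25/3 ≈ 8.3333)
v = -865 (v = 6 - 1*871 = 6 - 871 = -865)
P = -6
p = 25/3 (p = (2 + 25/3) - 2 = 31/3 - 2 = 25/3 ≈ 8.3333)
U(G) = -25 (U(G) = -3*25/3 = -25)
v*U((P + 1) - 5*0) = -865*(-25) = 21625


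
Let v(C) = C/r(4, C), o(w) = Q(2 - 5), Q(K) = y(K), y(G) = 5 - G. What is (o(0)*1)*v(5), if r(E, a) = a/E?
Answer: 32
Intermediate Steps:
Q(K) = 5 - K
o(w) = 8 (o(w) = 5 - (2 - 5) = 5 - 1*(-3) = 5 + 3 = 8)
v(C) = 4 (v(C) = C/((C/4)) = C*(4/C) = 4)
(o(0)*1)*v(5) = (8*1)*4 = 8*4 = 32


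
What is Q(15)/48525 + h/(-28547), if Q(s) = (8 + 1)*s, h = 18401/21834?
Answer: 5550129547/2016359965530 ≈ 0.0027525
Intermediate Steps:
h = 18401/21834 (h = 18401*(1/21834) = 18401/21834 ≈ 0.84277)
Q(s) = 9*s
Q(15)/48525 + h/(-28547) = (9*15)/48525 + (18401/21834)/(-28547) = 135*(1/48525) + (18401/21834)*(-1/28547) = 9/3235 - 18401/623295198 = 5550129547/2016359965530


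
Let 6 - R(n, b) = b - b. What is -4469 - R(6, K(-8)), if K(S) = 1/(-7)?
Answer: -4475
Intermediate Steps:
K(S) = -1/7
R(n, b) = 6 (R(n, b) = 6 - (b - b) = 6 - 1*0 = 6 + 0 = 6)
-4469 - R(6, K(-8)) = -4469 - 1*6 = -4469 - 6 = -4475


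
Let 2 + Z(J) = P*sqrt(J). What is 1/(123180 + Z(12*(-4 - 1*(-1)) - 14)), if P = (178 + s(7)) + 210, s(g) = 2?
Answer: 61589/7590212342 - 975*I*sqrt(2)/7590212342 ≈ 8.1143e-6 - 1.8166e-7*I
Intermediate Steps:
P = 390 (P = (178 + 2) + 210 = 180 + 210 = 390)
Z(J) = -2 + 390*sqrt(J)
1/(123180 + Z(12*(-4 - 1*(-1)) - 14)) = 1/(123180 + (-2 + 390*sqrt(12*(-4 - 1*(-1)) - 14))) = 1/(123180 + (-2 + 390*sqrt(12*(-4 + 1) - 14))) = 1/(123180 + (-2 + 390*sqrt(12*(-3) - 14))) = 1/(123180 + (-2 + 390*sqrt(-36 - 14))) = 1/(123180 + (-2 + 390*sqrt(-50))) = 1/(123180 + (-2 + 390*(5*I*sqrt(2)))) = 1/(123180 + (-2 + 1950*I*sqrt(2))) = 1/(123178 + 1950*I*sqrt(2))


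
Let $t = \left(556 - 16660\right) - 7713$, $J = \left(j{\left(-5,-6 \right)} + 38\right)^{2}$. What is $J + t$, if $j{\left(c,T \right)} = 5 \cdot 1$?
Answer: $-21968$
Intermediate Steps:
$j{\left(c,T \right)} = 5$
$J = 1849$ ($J = \left(5 + 38\right)^{2} = 43^{2} = 1849$)
$t = -23817$ ($t = -16104 - 7713 = -23817$)
$J + t = 1849 - 23817 = -21968$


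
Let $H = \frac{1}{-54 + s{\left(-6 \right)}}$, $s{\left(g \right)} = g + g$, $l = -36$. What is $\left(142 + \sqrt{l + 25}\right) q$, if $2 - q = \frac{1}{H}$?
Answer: $9656 + 68 i \sqrt{11} \approx 9656.0 + 225.53 i$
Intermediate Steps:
$s{\left(g \right)} = 2 g$
$H = - \frac{1}{66}$ ($H = \frac{1}{-54 + 2 \left(-6\right)} = \frac{1}{-54 - 12} = \frac{1}{-66} = - \frac{1}{66} \approx -0.015152$)
$q = 68$ ($q = 2 - \frac{1}{- \frac{1}{66}} = 2 - -66 = 2 + 66 = 68$)
$\left(142 + \sqrt{l + 25}\right) q = \left(142 + \sqrt{-36 + 25}\right) 68 = \left(142 + \sqrt{-11}\right) 68 = \left(142 + i \sqrt{11}\right) 68 = 9656 + 68 i \sqrt{11}$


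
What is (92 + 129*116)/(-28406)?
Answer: -7528/14203 ≈ -0.53003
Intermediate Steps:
(92 + 129*116)/(-28406) = (92 + 14964)*(-1/28406) = 15056*(-1/28406) = -7528/14203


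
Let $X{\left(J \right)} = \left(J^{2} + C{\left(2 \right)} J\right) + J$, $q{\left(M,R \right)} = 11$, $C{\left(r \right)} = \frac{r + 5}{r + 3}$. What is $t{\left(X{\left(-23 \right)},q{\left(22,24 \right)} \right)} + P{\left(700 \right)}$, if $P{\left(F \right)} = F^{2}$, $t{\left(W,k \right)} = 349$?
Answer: $490349$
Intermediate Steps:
$C{\left(r \right)} = \frac{5 + r}{3 + r}$
$X{\left(J \right)} = J^{2} + \frac{12 J}{5}$ ($X{\left(J \right)} = \left(J^{2} + \frac{5 + 2}{3 + 2} J\right) + J = \left(J^{2} + \frac{1}{5} \cdot 7 J\right) + J = \left(J^{2} + \frac{7 J}{5}\right) + J = J^{2} + \frac{12 J}{5}$)
$t{\left(X{\left(-23 \right)},q{\left(22,24 \right)} \right)} + P{\left(700 \right)} = 349 + 700^{2} = 349 + 490000 = 490349$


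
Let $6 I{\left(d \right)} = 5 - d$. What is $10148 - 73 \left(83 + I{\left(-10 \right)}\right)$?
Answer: $\frac{7813}{2} \approx 3906.5$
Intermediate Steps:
$I{\left(d \right)} = \frac{5}{6} - \frac{d}{6}$ ($I{\left(d \right)} = \frac{5 - d}{6} = \frac{5}{6} - \frac{d}{6}$)
$10148 - 73 \left(83 + I{\left(-10 \right)}\right) = 10148 - 73 \left(83 + \left(\frac{5}{6} - - \frac{5}{3}\right)\right) = 10148 - 73 \left(83 + \left(\frac{5}{6} + \frac{5}{3}\right)\right) = 10148 - 73 \left(83 + \frac{5}{2}\right) = 10148 - \frac{12483}{2} = \frac{7813}{2}$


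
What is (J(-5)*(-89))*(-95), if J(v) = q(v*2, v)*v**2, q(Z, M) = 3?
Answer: 634125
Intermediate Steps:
J(v) = 3*v**2
(J(-5)*(-89))*(-95) = ((3*(-5)**2)*(-89))*(-95) = ((3*25)*(-89))*(-95) = (75*(-89))*(-95) = -6675*(-95) = 634125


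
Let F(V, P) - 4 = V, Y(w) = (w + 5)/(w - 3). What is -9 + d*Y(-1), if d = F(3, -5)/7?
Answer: -10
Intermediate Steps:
Y(w) = (5 + w)/(-3 + w)
F(V, P) = 4 + V
d = 1 (d = (4 + 3)/7 = 7*(1/7) = 1)
-9 + d*Y(-1) = -9 + 1*((5 - 1)/(-3 - 1)) = -9 + 1*(4/(-4)) = -9 + 1*(-1/4*4) = -9 + 1*(-1) = -9 - 1 = -10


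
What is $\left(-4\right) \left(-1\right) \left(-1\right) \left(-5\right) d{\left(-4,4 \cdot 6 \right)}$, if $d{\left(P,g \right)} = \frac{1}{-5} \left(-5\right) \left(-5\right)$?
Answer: $-100$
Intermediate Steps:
$d{\left(P,g \right)} = -5$ ($d{\left(P,g \right)} = \left(- \frac{1}{5}\right) \left(-5\right) \left(-5\right) = 1 \left(-5\right) = -5$)
$\left(-4\right) \left(-1\right) \left(-1\right) \left(-5\right) d{\left(-4,4 \cdot 6 \right)} = \left(-4\right) \left(-1\right) \left(-1\right) \left(-5\right) \left(-5\right) = 4 \left(-1\right) \left(-5\right) \left(-5\right) = \left(-4\right) \left(-5\right) \left(-5\right) = 20 \left(-5\right) = -100$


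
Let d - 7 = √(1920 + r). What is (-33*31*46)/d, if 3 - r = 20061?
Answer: -329406/18187 + 47058*I*√18138/18187 ≈ -18.112 + 348.47*I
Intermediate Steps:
r = -20058 (r = 3 - 1*20061 = 3 - 20061 = -20058)
d = 7 + I*√18138 (d = 7 + √(1920 - 20058) = 7 + √(-18138) = 7 + I*√18138 ≈ 7.0 + 134.68*I)
(-33*31*46)/d = (-33*31*46)/(7 + I*√18138) = (-1023*46)/(7 + I*√18138) = -47058/(7 + I*√18138)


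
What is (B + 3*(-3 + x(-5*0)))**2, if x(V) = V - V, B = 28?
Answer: 361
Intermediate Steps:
x(V) = 0
(B + 3*(-3 + x(-5*0)))**2 = (28 + 3*(-3 + 0))**2 = (28 + 3*(-3))**2 = (28 - 9)**2 = 19**2 = 361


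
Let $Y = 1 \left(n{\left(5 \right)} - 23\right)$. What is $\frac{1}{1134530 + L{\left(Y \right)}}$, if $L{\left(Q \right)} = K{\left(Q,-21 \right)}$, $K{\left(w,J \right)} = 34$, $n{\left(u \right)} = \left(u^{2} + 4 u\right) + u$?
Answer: $\frac{1}{1134564} \approx 8.814 \cdot 10^{-7}$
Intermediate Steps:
$n{\left(u \right)} = u^{2} + 5 u$
$Y = 27$ ($Y = 1 \left(5 \left(5 + 5\right) - 23\right) = 1 \left(5 \cdot 10 - 23\right) = 1 \left(50 - 23\right) = 1 \cdot 27 = 27$)
$L{\left(Q \right)} = 34$
$\frac{1}{1134530 + L{\left(Y \right)}} = \frac{1}{1134530 + 34} = \frac{1}{1134564}$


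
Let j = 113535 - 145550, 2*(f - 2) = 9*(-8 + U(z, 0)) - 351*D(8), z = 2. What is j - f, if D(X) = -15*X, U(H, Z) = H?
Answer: -53050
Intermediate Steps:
f = 21035 (f = 2 + (9*(-8 + 2) - (-5265)*8)/2 = 2 + (9*(-6) - 351*(-120))/2 = 2 + (-54 + 42120)/2 = 2 + (½)*42066 = 2 + 21033 = 21035)
j = -32015
j - f = -32015 - 1*21035 = -32015 - 21035 = -53050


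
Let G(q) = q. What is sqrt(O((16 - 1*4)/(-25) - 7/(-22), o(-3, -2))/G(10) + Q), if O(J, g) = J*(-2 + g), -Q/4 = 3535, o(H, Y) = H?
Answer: I*sqrt(171093021)/110 ≈ 118.91*I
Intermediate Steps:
Q = -14140 (Q = -4*3535 = -14140)
sqrt(O((16 - 1*4)/(-25) - 7/(-22), o(-3, -2))/G(10) + Q) = sqrt((((16 - 1*4)/(-25) - 7/(-22))*(-2 - 3))/10 - 14140) = sqrt((((16 - 4)*(-1/25) - 7*(-1/22))*(-5))*(1/10) - 14140) = sqrt(((12*(-1/25) + 7/22)*(-5))*(1/10) - 14140) = sqrt(((-12/25 + 7/22)*(-5))*(1/10) - 14140) = sqrt(-89/550*(-5)*(1/10) - 14140) = sqrt((89/110)*(1/10) - 14140) = sqrt(89/1100 - 14140) = sqrt(-15553911/1100) = I*sqrt(171093021)/110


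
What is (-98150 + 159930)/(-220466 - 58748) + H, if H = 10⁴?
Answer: 1396039110/139607 ≈ 9999.8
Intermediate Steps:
H = 10000
(-98150 + 159930)/(-220466 - 58748) + H = (-98150 + 159930)/(-220466 - 58748) + 10000 = 61780/(-279214) + 10000 = 61780*(-1/279214) + 10000 = -30890/139607 + 10000 = 1396039110/139607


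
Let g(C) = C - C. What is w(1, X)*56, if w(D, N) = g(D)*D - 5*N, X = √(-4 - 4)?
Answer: -560*I*√2 ≈ -791.96*I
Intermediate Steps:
g(C) = 0
X = 2*I*√2 (X = √(-8) = 2*I*√2 ≈ 2.8284*I)
w(D, N) = -5*N (w(D, N) = 0*D - 5*N = 0 - 5*N = -5*N)
w(1, X)*56 = -10*I*√2*56 = -560*I*√2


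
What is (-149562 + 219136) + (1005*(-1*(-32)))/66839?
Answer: 4650288746/66839 ≈ 69575.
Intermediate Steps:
(-149562 + 219136) + (1005*(-1*(-32)))/66839 = 69574 + (1005*32)*(1/66839) = 69574 + 32160*(1/66839) = 69574 + 32160/66839 = 4650288746/66839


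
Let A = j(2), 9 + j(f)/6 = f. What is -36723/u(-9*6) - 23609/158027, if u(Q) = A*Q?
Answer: -1952256911/119468412 ≈ -16.341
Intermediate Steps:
j(f) = -54 + 6*f
A = -42 (A = -54 + 6*2 = -54 + 12 = -42)
u(Q) = -42*Q
-36723/u(-9*6) - 23609/158027 = -36723/((-(-378)*6)) - 23609/158027 = -36723/((-42*(-54))) - 23609*1/158027 = -36723/2268 - 23609/158027 = -36723*1/2268 - 23609/158027 = -12241/756 - 23609/158027 = -1952256911/119468412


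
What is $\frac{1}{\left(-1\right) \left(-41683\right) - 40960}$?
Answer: $\frac{1}{723} \approx 0.0013831$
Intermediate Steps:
$\frac{1}{\left(-1\right) \left(-41683\right) - 40960} = \frac{1}{41683 - 40960} = \frac{1}{723}$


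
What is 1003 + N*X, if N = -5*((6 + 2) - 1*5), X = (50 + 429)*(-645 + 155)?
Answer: 3521653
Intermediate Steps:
X = -234710 (X = 479*(-490) = -234710)
N = -15 (N = -5*(8 - 5) = -5*3 = -15)
1003 + N*X = 1003 - 15*(-234710) = 1003 + 3520650 = 3521653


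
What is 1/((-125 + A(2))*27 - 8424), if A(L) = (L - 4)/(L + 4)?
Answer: -1/11808 ≈ -8.4688e-5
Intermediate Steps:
A(L) = (-4 + L)/(4 + L)
1/((-125 + A(2))*27 - 8424) = 1/((-125 + (-4 + 2)/(4 + 2))*27 - 8424) = 1/((-125 - 2/6)*27 - 8424) = 1/((-125 + (⅙)*(-2))*27 - 8424) = 1/((-125 - ⅓)*27 - 8424) = 1/(-376/3*27 - 8424) = 1/(-3384 - 8424) = 1/(-11808) = -1/11808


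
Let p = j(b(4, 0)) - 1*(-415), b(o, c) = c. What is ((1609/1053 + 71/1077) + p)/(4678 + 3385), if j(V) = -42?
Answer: 141606623/3048031701 ≈ 0.046458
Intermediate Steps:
p = 373 (p = -42 - 1*(-415) = -42 + 415 = 373)
((1609/1053 + 71/1077) + p)/(4678 + 3385) = ((1609/1053 + 71/1077) + 373)/(4678 + 3385) = ((1609*(1/1053) + 71*(1/1077)) + 373)/8063 = ((1609/1053 + 71/1077) + 373)*(1/8063) = (602552/378027 + 373)*(1/8063) = (141606623/378027)*(1/8063) = 141606623/3048031701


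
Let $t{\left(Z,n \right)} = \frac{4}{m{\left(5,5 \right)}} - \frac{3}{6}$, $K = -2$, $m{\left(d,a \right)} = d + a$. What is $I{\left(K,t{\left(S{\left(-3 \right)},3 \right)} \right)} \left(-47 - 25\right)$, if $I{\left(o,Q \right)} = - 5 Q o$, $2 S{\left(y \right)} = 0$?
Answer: $72$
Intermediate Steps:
$m{\left(d,a \right)} = a + d$
$S{\left(y \right)} = 0$ ($S{\left(y \right)} = \frac{1}{2} \cdot 0 = 0$)
$t{\left(Z,n \right)} = - \frac{1}{10}$ ($t{\left(Z,n \right)} = \frac{4}{5 + 5} - \frac{3}{6} = \frac{4}{10} - \frac{1}{2} = 4 \cdot \frac{1}{10} - \frac{1}{2} = \frac{2}{5} - \frac{1}{2} = - \frac{1}{10}$)
$I{\left(o,Q \right)} = - 5 Q o$
$I{\left(K,t{\left(S{\left(-3 \right)},3 \right)} \right)} \left(-47 - 25\right) = \left(-5\right) \left(- \frac{1}{10}\right) \left(-2\right) \left(-47 - 25\right) = \left(-1\right) \left(-72\right) = 72$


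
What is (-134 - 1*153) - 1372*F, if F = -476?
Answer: 652785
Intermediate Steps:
(-134 - 1*153) - 1372*F = (-134 - 1*153) - 1372*(-476) = (-134 - 153) + 653072 = -287 + 653072 = 652785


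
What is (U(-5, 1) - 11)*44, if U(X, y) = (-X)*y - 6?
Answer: -528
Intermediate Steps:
U(X, y) = -6 - X*y (U(X, y) = -X*y - 6 = -6 - X*y)
(U(-5, 1) - 11)*44 = ((-6 - 1*(-5)*1) - 11)*44 = ((-6 + 5) - 11)*44 = (-1 - 11)*44 = -12*44 = -528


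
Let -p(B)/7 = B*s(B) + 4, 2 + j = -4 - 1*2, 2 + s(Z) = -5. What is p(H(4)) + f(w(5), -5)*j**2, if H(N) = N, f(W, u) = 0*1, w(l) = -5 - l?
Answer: 168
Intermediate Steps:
s(Z) = -7 (s(Z) = -2 - 5 = -7)
f(W, u) = 0
j = -8 (j = -2 + (-4 - 1*2) = -2 + (-4 - 2) = -2 - 6 = -8)
p(B) = -28 + 49*B (p(B) = -7*(B*(-7) + 4) = -7*(-7*B + 4) = -7*(4 - 7*B) = -28 + 49*B)
p(H(4)) + f(w(5), -5)*j**2 = (-28 + 49*4) + 0*(-8)**2 = (-28 + 196) + 0*64 = 168 + 0 = 168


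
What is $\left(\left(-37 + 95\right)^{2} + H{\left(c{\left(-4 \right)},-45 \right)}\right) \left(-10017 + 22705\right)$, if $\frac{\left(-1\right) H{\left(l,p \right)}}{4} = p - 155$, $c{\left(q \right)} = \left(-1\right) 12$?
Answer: $52832832$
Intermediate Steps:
$c{\left(q \right)} = -12$
$H{\left(l,p \right)} = 620 - 4 p$ ($H{\left(l,p \right)} = - 4 \left(p - 155\right) = - 4 \left(-155 + p\right) = 620 - 4 p$)
$\left(\left(-37 + 95\right)^{2} + H{\left(c{\left(-4 \right)},-45 \right)}\right) \left(-10017 + 22705\right) = \left(\left(-37 + 95\right)^{2} + \left(620 - -180\right)\right) \left(-10017 + 22705\right) = \left(58^{2} + \left(620 + 180\right)\right) 12688 = \left(3364 + 800\right) 12688 = 4164 \cdot 12688 = 52832832$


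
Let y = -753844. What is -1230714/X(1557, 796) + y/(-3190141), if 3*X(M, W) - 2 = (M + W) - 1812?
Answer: -3926014744910/577415521 ≈ -6799.3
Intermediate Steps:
X(M, W) = -1810/3 + M/3 + W/3 (X(M, W) = ⅔ + ((M + W) - 1812)/3 = ⅔ + (-1812 + M + W)/3 = ⅔ + (-604 + M/3 + W/3) = -1810/3 + M/3 + W/3)
-1230714/X(1557, 796) + y/(-3190141) = -1230714/(-1810/3 + (⅓)*1557 + (⅓)*796) - 753844/(-3190141) = -1230714/(-1810/3 + 519 + 796/3) - 753844*(-1/3190141) = -1230714/181 + 753844/3190141 = -3926014744910/577415521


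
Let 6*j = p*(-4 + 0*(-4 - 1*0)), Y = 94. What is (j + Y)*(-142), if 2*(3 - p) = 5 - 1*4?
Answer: -39334/3 ≈ -13111.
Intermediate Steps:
p = 5/2 (p = 3 - (5 - 1*4)/2 = 3 - (5 - 4)/2 = 3 - ½*1 = 3 - ½ = 5/2 ≈ 2.5000)
j = -5/3 (j = (5*(-4 + 0*(-4 - 1*0))/2)/6 = (5*(-4 + 0*(-4 + 0))/2)/6 = (5*(-4 + 0*(-4))/2)/6 = (5*(-4 + 0)/2)/6 = ((5/2)*(-4))/6 = (⅙)*(-10) = -5/3 ≈ -1.6667)
(j + Y)*(-142) = (-5/3 + 94)*(-142) = (277/3)*(-142) = -39334/3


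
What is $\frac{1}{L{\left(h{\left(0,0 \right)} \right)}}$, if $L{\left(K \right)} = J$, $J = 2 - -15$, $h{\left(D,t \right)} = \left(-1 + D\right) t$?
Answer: $\frac{1}{17} \approx 0.058824$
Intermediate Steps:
$h{\left(D,t \right)} = t \left(-1 + D\right)$
$J = 17$ ($J = 2 + 15 = 17$)
$L{\left(K \right)} = 17$
$\frac{1}{L{\left(h{\left(0,0 \right)} \right)}} = \frac{1}{17}$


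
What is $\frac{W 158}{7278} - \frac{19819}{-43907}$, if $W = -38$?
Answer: $- \frac{59687473}{159777573} \approx -0.37357$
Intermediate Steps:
$\frac{W 158}{7278} - \frac{19819}{-43907} = \frac{\left(-38\right) 158}{7278} - \frac{19819}{-43907} = \left(-6004\right) \frac{1}{7278} - - \frac{19819}{43907} = - \frac{3002}{3639} + \frac{19819}{43907} = - \frac{59687473}{159777573}$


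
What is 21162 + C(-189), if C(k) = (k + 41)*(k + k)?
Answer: 77106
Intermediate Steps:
C(k) = 2*k*(41 + k) (C(k) = (41 + k)*(2*k) = 2*k*(41 + k))
21162 + C(-189) = 21162 + 2*(-189)*(41 - 189) = 21162 + 2*(-189)*(-148) = 21162 + 55944 = 77106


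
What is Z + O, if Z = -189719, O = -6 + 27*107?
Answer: -186836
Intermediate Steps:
O = 2883 (O = -6 + 2889 = 2883)
Z + O = -189719 + 2883 = -186836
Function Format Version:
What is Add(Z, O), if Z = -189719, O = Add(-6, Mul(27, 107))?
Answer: -186836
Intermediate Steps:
O = 2883 (O = Add(-6, 2889) = 2883)
Add(Z, O) = Add(-189719, 2883) = -186836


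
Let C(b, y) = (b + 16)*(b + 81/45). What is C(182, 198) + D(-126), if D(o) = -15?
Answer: 181887/5 ≈ 36377.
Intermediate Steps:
C(b, y) = (16 + b)*(9/5 + b) (C(b, y) = (16 + b)*(b + 81*(1/45)) = (16 + b)*(b + 9/5) = (16 + b)*(9/5 + b))
C(182, 198) + D(-126) = (144/5 + 182² + (89/5)*182) - 15 = (144/5 + 33124 + 16198/5) - 15 = 181962/5 - 15 = 181887/5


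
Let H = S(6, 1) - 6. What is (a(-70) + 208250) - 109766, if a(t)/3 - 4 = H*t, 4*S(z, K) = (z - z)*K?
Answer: 99756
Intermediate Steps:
S(z, K) = 0 (S(z, K) = ((z - z)*K)/4 = (0*K)/4 = (1/4)*0 = 0)
H = -6 (H = 0 - 6 = -6)
a(t) = 12 - 18*t (a(t) = 12 + 3*(-6*t) = 12 - 18*t)
(a(-70) + 208250) - 109766 = ((12 - 18*(-70)) + 208250) - 109766 = ((12 + 1260) + 208250) - 109766 = (1272 + 208250) - 109766 = 209522 - 109766 = 99756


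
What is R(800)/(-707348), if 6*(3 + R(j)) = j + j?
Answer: -791/2122044 ≈ -0.00037275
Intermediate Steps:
R(j) = -3 + j/3 (R(j) = -3 + (j + j)/6 = -3 + (2*j)/6 = -3 + j/3)
R(800)/(-707348) = (-3 + (1/3)*800)/(-707348) = (-3 + 800/3)*(-1/707348) = (791/3)*(-1/707348) = -791/2122044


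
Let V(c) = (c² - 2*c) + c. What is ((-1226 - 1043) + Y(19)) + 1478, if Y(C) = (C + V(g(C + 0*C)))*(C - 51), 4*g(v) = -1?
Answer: -1409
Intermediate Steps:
g(v) = -¼ (g(v) = (¼)*(-1) = -¼)
V(c) = c² - c
Y(C) = (-51 + C)*(5/16 + C) (Y(C) = (C - (-1 - ¼)/4)*(C - 51) = (C - ¼*(-5/4))*(-51 + C) = (C + 5/16)*(-51 + C) = (5/16 + C)*(-51 + C) = (-51 + C)*(5/16 + C))
((-1226 - 1043) + Y(19)) + 1478 = ((-1226 - 1043) + (-255/16 + 19² - 811/16*19)) + 1478 = (-2269 + (-255/16 + 361 - 15409/16)) + 1478 = (-2269 - 618) + 1478 = -2887 + 1478 = -1409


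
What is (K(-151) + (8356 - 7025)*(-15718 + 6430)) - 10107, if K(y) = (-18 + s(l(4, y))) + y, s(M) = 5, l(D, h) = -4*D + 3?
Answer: -12372599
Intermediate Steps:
l(D, h) = 3 - 4*D
K(y) = -13 + y (K(y) = (-18 + 5) + y = -13 + y)
(K(-151) + (8356 - 7025)*(-15718 + 6430)) - 10107 = ((-13 - 151) + (8356 - 7025)*(-15718 + 6430)) - 10107 = (-164 + 1331*(-9288)) - 10107 = (-164 - 12362328) - 10107 = -12362492 - 10107 = -12372599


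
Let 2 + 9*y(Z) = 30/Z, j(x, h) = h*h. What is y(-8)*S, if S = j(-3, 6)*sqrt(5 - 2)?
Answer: -23*sqrt(3) ≈ -39.837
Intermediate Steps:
j(x, h) = h**2
y(Z) = -2/9 + 10/(3*Z) (y(Z) = -2/9 + (30/Z)/9 = -2/9 + 10/(3*Z))
S = 36*sqrt(3) (S = 6**2*sqrt(5 - 2) = 36*sqrt(3) ≈ 62.354)
y(-8)*S = ((2/9)*(15 - 1*(-8))/(-8))*(36*sqrt(3)) = ((2/9)*(-1/8)*(15 + 8))*(36*sqrt(3)) = ((2/9)*(-1/8)*23)*(36*sqrt(3)) = -23*sqrt(3)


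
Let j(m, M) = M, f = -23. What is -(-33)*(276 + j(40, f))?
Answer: 8349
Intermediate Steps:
-(-33)*(276 + j(40, f)) = -(-33)*(276 - 23) = -(-33)*253 = -1*(-8349) = 8349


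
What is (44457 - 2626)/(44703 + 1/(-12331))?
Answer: 515818061/551232692 ≈ 0.93575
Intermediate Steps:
(44457 - 2626)/(44703 + 1/(-12331)) = 41831/(44703 - 1/12331) = 41831/(551232692/12331) = 41831*(12331/551232692) = 515818061/551232692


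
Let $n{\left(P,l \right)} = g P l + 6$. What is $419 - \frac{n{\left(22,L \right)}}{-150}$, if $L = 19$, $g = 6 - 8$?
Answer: $\frac{6202}{15} \approx 413.47$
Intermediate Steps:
$g = -2$
$n{\left(P,l \right)} = 6 - 2 P l$ ($n{\left(P,l \right)} = - 2 P l + 6 = 6 - 2 P l$)
$419 - \frac{n{\left(22,L \right)}}{-150} = 419 - \frac{6 - 44 \cdot 19}{-150} = 419 - \left(6 - 836\right) \left(- \frac{1}{150}\right) = 419 - \left(-830\right) \left(- \frac{1}{150}\right) = 419 - \frac{83}{15} = \frac{6202}{15}$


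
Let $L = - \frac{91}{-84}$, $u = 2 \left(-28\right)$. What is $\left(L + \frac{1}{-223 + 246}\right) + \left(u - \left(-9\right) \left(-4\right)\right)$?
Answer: $- \frac{25081}{276} \approx -90.873$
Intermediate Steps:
$u = -56$
$L = \frac{13}{12}$ ($L = \left(-91\right) \left(- \frac{1}{84}\right) = \frac{13}{12} \approx 1.0833$)
$\left(L + \frac{1}{-223 + 246}\right) + \left(u - \left(-9\right) \left(-4\right)\right) = \left(\frac{13}{12} + \frac{1}{-223 + 246}\right) - \left(56 - -36\right) = \left(\frac{13}{12} + \frac{1}{23}\right) - 92 = \frac{311}{276} - 92 = - \frac{25081}{276}$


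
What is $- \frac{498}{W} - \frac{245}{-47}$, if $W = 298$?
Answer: $\frac{24802}{7003} \approx 3.5416$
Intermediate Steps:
$- \frac{498}{W} - \frac{245}{-47} = - \frac{498}{298} - \frac{245}{-47} = \left(-498\right) \frac{1}{298} - - \frac{245}{47} = - \frac{249}{149} + \frac{245}{47} = \frac{24802}{7003}$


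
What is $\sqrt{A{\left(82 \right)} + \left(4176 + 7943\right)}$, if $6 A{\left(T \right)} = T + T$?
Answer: $\frac{\sqrt{109317}}{3} \approx 110.21$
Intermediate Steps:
$A{\left(T \right)} = \frac{T}{3}$ ($A{\left(T \right)} = \frac{T + T}{6} = \frac{2 T}{6} = \frac{T}{3}$)
$\sqrt{A{\left(82 \right)} + \left(4176 + 7943\right)} = \sqrt{\frac{1}{3} \cdot 82 + \left(4176 + 7943\right)} = \sqrt{\frac{82}{3} + 12119} = \sqrt{\frac{36439}{3}} = \frac{\sqrt{109317}}{3}$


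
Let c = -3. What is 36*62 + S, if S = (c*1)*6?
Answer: 2214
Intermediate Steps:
S = -18 (S = -3*1*6 = -3*6 = -18)
36*62 + S = 36*62 - 18 = 2232 - 18 = 2214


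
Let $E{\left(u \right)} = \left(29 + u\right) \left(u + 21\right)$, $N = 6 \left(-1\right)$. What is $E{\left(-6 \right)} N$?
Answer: $-2070$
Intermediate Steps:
$N = -6$
$E{\left(u \right)} = \left(21 + u\right) \left(29 + u\right)$ ($E{\left(u \right)} = \left(29 + u\right) \left(21 + u\right) = \left(21 + u\right) \left(29 + u\right)$)
$E{\left(-6 \right)} N = \left(609 + \left(-6\right)^{2} + 50 \left(-6\right)\right) \left(-6\right) = \left(609 + 36 - 300\right) \left(-6\right) = 345 \left(-6\right) = -2070$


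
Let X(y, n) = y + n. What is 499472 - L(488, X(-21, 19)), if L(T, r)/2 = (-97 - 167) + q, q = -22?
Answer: 500044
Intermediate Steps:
X(y, n) = n + y
L(T, r) = -572 (L(T, r) = 2*((-97 - 167) - 22) = 2*(-264 - 22) = 2*(-286) = -572)
499472 - L(488, X(-21, 19)) = 499472 - 1*(-572) = 499472 + 572 = 500044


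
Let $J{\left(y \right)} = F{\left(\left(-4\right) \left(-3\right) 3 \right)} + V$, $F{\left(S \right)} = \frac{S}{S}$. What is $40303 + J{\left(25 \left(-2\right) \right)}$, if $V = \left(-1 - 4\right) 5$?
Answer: $40279$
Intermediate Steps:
$F{\left(S \right)} = 1$
$V = -25$ ($V = \left(-5\right) 5 = -25$)
$J{\left(y \right)} = -24$ ($J{\left(y \right)} = 1 - 25 = -24$)
$40303 + J{\left(25 \left(-2\right) \right)} = 40303 - 24 = 40279$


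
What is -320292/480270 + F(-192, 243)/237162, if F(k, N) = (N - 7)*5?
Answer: -897552056/1355973735 ≈ -0.66192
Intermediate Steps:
F(k, N) = -35 + 5*N (F(k, N) = (-7 + N)*5 = -35 + 5*N)
-320292/480270 + F(-192, 243)/237162 = -320292/480270 + (-35 + 5*243)/237162 = -320292*1/480270 + (-35 + 1215)*(1/237162) = -7626/11435 + 1180*(1/237162) = -7626/11435 + 590/118581 = -897552056/1355973735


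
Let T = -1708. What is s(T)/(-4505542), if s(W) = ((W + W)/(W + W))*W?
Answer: 854/2252771 ≈ 0.00037909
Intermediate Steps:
s(W) = W (s(W) = ((2*W)/((2*W)))*W = ((2*W)*(1/(2*W)))*W = 1*W = W)
s(T)/(-4505542) = -1708/(-4505542) = -1708*(-1/4505542) = 854/2252771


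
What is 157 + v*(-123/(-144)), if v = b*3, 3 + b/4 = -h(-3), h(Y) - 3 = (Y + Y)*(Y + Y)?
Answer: -547/2 ≈ -273.50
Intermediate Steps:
h(Y) = 3 + 4*Y² (h(Y) = 3 + (Y + Y)*(Y + Y) = 3 + (2*Y)*(2*Y) = 3 + 4*Y²)
b = -168 (b = -12 + 4*(-(3 + 4*(-3)²)) = -12 + 4*(-(3 + 4*9)) = -12 + 4*(-(3 + 36)) = -12 + 4*(-1*39) = -12 + 4*(-39) = -12 - 156 = -168)
v = -504 (v = -168*3 = -504)
157 + v*(-123/(-144)) = 157 - (-61992)/(-144) = 157 - (-61992)*(-1)/144 = 157 - 504*41/48 = 157 - 861/2 = -547/2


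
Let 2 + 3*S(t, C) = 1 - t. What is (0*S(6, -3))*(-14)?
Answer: 0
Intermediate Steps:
S(t, C) = -1/3 - t/3 (S(t, C) = -2/3 + (1 - t)/3 = -2/3 + (1/3 - t/3) = -1/3 - t/3)
(0*S(6, -3))*(-14) = (0*(-1/3 - 1/3*6))*(-14) = (0*(-1/3 - 2))*(-14) = (0*(-7/3))*(-14) = 0*(-14) = 0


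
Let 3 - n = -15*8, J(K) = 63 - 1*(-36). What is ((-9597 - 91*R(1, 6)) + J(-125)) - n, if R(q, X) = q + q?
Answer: -9803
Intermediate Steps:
R(q, X) = 2*q
J(K) = 99 (J(K) = 63 + 36 = 99)
n = 123 (n = 3 - (-15)*8 = 3 - 1*(-120) = 3 + 120 = 123)
((-9597 - 91*R(1, 6)) + J(-125)) - n = ((-9597 - 182) + 99) - 1*123 = ((-9597 - 91*2) + 99) - 123 = ((-9597 - 182) + 99) - 123 = (-9779 + 99) - 123 = -9680 - 123 = -9803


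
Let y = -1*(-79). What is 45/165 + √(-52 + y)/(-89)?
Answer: 3/11 - 3*√3/89 ≈ 0.21434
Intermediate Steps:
y = 79
45/165 + √(-52 + y)/(-89) = 45/165 + √(-52 + 79)/(-89) = 45*(1/165) + √27*(-1/89) = 3/11 + (3*√3)*(-1/89) = 3/11 - 3*√3/89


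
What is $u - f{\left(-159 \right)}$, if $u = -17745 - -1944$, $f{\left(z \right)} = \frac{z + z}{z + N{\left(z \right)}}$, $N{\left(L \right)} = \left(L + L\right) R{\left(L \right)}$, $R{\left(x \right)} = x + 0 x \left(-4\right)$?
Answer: $- \frac{5008915}{317} \approx -15801.0$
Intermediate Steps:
$R{\left(x \right)} = x$ ($R{\left(x \right)} = x + 0 \left(-4\right) = x + 0 = x$)
$N{\left(L \right)} = 2 L^{2}$ ($N{\left(L \right)} = \left(L + L\right) L = 2 L L = 2 L^{2}$)
$f{\left(z \right)} = \frac{2 z}{z + 2 z^{2}}$ ($f{\left(z \right)} = \frac{z + z}{z + 2 z^{2}} = \frac{2 z}{z + 2 z^{2}}$)
$u = -15801$ ($u = -17745 + 1944 = -15801$)
$u - f{\left(-159 \right)} = -15801 - \frac{2}{1 + 2 \left(-159\right)} = -15801 - \frac{2}{1 - 318} = -15801 - \frac{2}{-317} = -15801 - 2 \left(- \frac{1}{317}\right) = -15801 - - \frac{2}{317} = -15801 + \frac{2}{317} = - \frac{5008915}{317}$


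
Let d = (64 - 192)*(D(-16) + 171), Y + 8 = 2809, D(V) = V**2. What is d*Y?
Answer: -153091456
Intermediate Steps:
Y = 2801 (Y = -8 + 2809 = 2801)
d = -54656 (d = (64 - 192)*((-16)**2 + 171) = -128*(256 + 171) = -128*427 = -54656)
d*Y = -54656*2801 = -153091456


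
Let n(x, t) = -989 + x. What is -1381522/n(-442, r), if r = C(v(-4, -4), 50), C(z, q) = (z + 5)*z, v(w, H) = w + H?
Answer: 1381522/1431 ≈ 965.42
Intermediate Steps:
v(w, H) = H + w
C(z, q) = z*(5 + z) (C(z, q) = (5 + z)*z = z*(5 + z))
r = 24 (r = (-4 - 4)*(5 + (-4 - 4)) = -8*(5 - 8) = -8*(-3) = 24)
-1381522/n(-442, r) = -1381522/(-989 - 442) = -1381522/(-1431) = -1381522*(-1/1431) = 1381522/1431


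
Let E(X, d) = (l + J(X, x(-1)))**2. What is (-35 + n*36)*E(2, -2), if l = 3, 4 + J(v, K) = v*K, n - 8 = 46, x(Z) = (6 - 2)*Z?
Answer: 154629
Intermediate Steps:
x(Z) = 4*Z
n = 54 (n = 8 + 46 = 54)
J(v, K) = -4 + K*v (J(v, K) = -4 + v*K = -4 + K*v)
E(X, d) = (-1 - 4*X)**2 (E(X, d) = (3 + (-4 + (4*(-1))*X))**2 = (3 + (-4 - 4*X))**2 = (-1 - 4*X)**2)
(-35 + n*36)*E(2, -2) = (-35 + 54*36)*(1 + 4*2)**2 = (-35 + 1944)*(1 + 8)**2 = 1909*9**2 = 1909*81 = 154629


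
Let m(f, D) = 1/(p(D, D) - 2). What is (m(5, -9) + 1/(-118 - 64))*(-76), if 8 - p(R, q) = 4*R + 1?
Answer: -5358/3731 ≈ -1.4361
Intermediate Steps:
p(R, q) = 7 - 4*R (p(R, q) = 8 - (4*R + 1) = 8 - (1 + 4*R) = 8 + (-1 - 4*R) = 7 - 4*R)
m(f, D) = 1/(5 - 4*D) (m(f, D) = 1/((7 - 4*D) - 2) = 1/(5 - 4*D))
(m(5, -9) + 1/(-118 - 64))*(-76) = (-1/(-5 + 4*(-9)) + 1/(-118 - 64))*(-76) = (-1/(-5 - 36) + 1/(-182))*(-76) = (-1/(-41) - 1/182)*(-76) = (-1*(-1/41) - 1/182)*(-76) = (1/41 - 1/182)*(-76) = (141/7462)*(-76) = -5358/3731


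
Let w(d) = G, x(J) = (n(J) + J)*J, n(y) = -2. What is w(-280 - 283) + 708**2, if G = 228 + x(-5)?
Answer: 501527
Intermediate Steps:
x(J) = J*(-2 + J) (x(J) = (-2 + J)*J = J*(-2 + J))
G = 263 (G = 228 - 5*(-2 - 5) = 228 - 5*(-7) = 228 + 35 = 263)
w(d) = 263
w(-280 - 283) + 708**2 = 263 + 708**2 = 263 + 501264 = 501527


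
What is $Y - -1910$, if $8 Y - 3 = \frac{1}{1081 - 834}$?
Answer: $\frac{1887451}{988} \approx 1910.4$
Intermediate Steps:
$Y = \frac{371}{988}$ ($Y = \frac{3}{8} + \frac{1}{8 \left(1081 - 834\right)} = \frac{3}{8} + \frac{1}{8 \cdot 247} = \frac{3}{8} + \frac{1}{8} \cdot \frac{1}{247} = \frac{3}{8} + \frac{1}{1976} = \frac{371}{988} \approx 0.37551$)
$Y - -1910 = \frac{371}{988} - -1910 = \frac{371}{988} + 1910 = \frac{1887451}{988}$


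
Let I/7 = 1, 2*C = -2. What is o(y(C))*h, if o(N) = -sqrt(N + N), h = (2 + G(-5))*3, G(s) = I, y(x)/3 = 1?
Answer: -27*sqrt(6) ≈ -66.136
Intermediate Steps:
C = -1 (C = (1/2)*(-2) = -1)
y(x) = 3 (y(x) = 3*1 = 3)
I = 7 (I = 7*1 = 7)
G(s) = 7
h = 27 (h = (2 + 7)*3 = 9*3 = 27)
o(N) = -sqrt(2)*sqrt(N) (o(N) = -sqrt(2*N) = -sqrt(2)*sqrt(N))
o(y(C))*h = -sqrt(2)*sqrt(3)*27 = -sqrt(6)*27 = -27*sqrt(6)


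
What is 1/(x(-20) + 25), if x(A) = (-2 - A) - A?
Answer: 1/63 ≈ 0.015873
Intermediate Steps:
x(A) = -2 - 2*A
1/(x(-20) + 25) = 1/((-2 - 2*(-20)) + 25) = 1/((-2 + 40) + 25) = 1/(38 + 25) = 1/63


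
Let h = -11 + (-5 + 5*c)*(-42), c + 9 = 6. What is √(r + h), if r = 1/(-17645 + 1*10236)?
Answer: 2*√11376630635/7409 ≈ 28.792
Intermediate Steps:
c = -3 (c = -9 + 6 = -3)
h = 829 (h = -11 + (-5 + 5*(-3))*(-42) = -11 + (-5 - 15)*(-42) = -11 - 20*(-42) = -11 + 840 = 829)
r = -1/7409 (r = 1/(-17645 + 10236) = 1/(-7409) = -1/7409 ≈ -0.00013497)
√(r + h) = √(-1/7409 + 829) = √(6142060/7409) = 2*√11376630635/7409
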